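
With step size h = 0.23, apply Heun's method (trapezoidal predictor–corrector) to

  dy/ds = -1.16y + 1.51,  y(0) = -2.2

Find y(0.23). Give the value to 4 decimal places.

Heun: k1 = f(s_n, y_n); k2 = f(s_n + h, y_n + h·k1); y_{n+1} = y_n + (h/2)·(k1 + k2).
s=0.000000, y=-2.200000:
  k1 = f(0.000000, -2.200000) = 4.062000
  k2 = f(0.230000, -1.265740) = 2.978258
  y ← -2.200000 + (0.23/2)·(4.062000 + 2.978258) = -1.390370
y(0.23) ≈ -1.3904

-1.3904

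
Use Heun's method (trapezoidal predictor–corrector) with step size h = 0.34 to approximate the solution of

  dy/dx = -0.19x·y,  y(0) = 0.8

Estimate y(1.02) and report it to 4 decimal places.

Heun: k1 = f(x_n, y_n); k2 = f(x_n + h, y_n + h·k1); y_{n+1} = y_n + (h/2)·(k1 + k2).
x=0.000000, y=0.800000:
  k1 = f(0.000000, 0.800000) = 0.000000
  k2 = f(0.340000, 0.800000) = -0.051680
  y ← 0.800000 + (0.34/2)·(0.000000 + (-0.051680)) = 0.791214
x=0.340000, y=0.791214:
  k1 = f(0.340000, 0.791214) = -0.051112
  k2 = f(0.680000, 0.773836) = -0.099980
  y ← 0.791214 + (0.34/2)·(-0.051112 + (-0.099980)) = 0.765529
x=0.680000, y=0.765529:
  k1 = f(0.680000, 0.765529) = -0.098906
  k2 = f(1.020000, 0.731901) = -0.141842
  y ← 0.765529 + (0.34/2)·(-0.098906 + (-0.141842)) = 0.724601
y(1.02) ≈ 0.7246

0.7246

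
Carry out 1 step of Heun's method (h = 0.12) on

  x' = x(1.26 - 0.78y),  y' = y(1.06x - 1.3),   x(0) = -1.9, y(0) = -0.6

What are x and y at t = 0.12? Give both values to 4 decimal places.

Heun on (x,y): k1 = f(t_n, state_n); k2 = f(t_n + h, state_n + h·k1); state_{n+1} = state_n + (h/2)·(k1 + k2).
0.000000: (-1.900000, -0.600000)
  k1 = (-3.283200, 1.988400)
  predictor → (-2.293984, -0.361392)
  k2 = (-3.537061, 1.348579)
  → (-2.309216, -0.399781)
(x(0.12), y(0.12)) ≈ (-2.3092, -0.3998)

-2.3092, -0.3998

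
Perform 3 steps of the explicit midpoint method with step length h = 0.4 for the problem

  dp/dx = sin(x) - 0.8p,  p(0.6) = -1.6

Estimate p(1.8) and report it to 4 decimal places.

0.0786

Midpoint: k1 = f(x_n, p_n); k2 = f(x_n + h/2, p_n + (h/2)·k1); p_{n+1} = p_n + h·k2.
x=0.600000, p=-1.600000:
  k1 = f(0.600000, -1.600000) = 1.844642
  k2 = f(0.800000, -1.231072) = 1.702213
  p ← -1.600000 + 0.4·1.702213 = -0.919115
x=1.000000, p=-0.919115:
  k1 = f(1.000000, -0.919115) = 1.576763
  k2 = f(1.200000, -0.603762) = 1.415049
  p ← -0.919115 + 0.4·1.415049 = -0.353095
x=1.400000, p=-0.353095:
  k1 = f(1.400000, -0.353095) = 1.267926
  k2 = f(1.600000, -0.099510) = 1.079182
  p ← -0.353095 + 0.4·1.079182 = 0.078577
p(1.8) ≈ 0.0786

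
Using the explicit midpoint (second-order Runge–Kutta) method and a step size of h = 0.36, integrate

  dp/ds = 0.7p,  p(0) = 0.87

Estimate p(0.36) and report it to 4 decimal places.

1.1169

Midpoint: k1 = f(s_n, p_n); k2 = f(s_n + h/2, p_n + (h/2)·k1); p_{n+1} = p_n + h·k2.
s=0.000000, p=0.870000:
  k1 = f(0.000000, 0.870000) = 0.609000
  k2 = f(0.180000, 0.979620) = 0.685734
  p ← 0.870000 + 0.36·0.685734 = 1.116864
p(0.36) ≈ 1.1169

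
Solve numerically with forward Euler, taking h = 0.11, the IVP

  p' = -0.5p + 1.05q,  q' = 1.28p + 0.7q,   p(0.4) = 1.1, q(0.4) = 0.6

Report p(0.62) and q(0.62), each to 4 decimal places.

Euler on (p,q): p_{n+1} = p_n + h·p', q_{n+1} = q_n + h·q'.
0.400000: (1.100000, 0.600000); f=(0.080000, 1.828000) → (1.108800, 0.801080)
0.510000: (1.108800, 0.801080); f=(0.286734, 1.980020) → (1.140341, 1.018882)
(p(0.62), q(0.62)) ≈ (1.1403, 1.0189)

1.1403, 1.0189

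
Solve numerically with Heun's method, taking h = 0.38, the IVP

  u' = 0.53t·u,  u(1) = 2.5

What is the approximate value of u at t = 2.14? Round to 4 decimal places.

6.3573

Heun: k1 = f(t_n, u_n); k2 = f(t_n + h, u_n + h·k1); u_{n+1} = u_n + (h/2)·(k1 + k2).
t=1.000000, u=2.500000:
  k1 = f(1.000000, 2.500000) = 1.325000
  k2 = f(1.380000, 3.003500) = 2.196760
  u ← 2.500000 + (0.38/2)·(1.325000 + 2.196760) = 3.169134
t=1.380000, u=3.169134:
  k1 = f(1.380000, 3.169134) = 2.317905
  k2 = f(1.760000, 4.049938) = 3.777782
  u ← 3.169134 + (0.38/2)·(2.317905 + 3.777782) = 4.327315
t=1.760000, u=4.327315:
  k1 = f(1.760000, 4.327315) = 4.036519
  k2 = f(2.140000, 5.861192) = 6.647764
  u ← 4.327315 + (0.38/2)·(4.036519 + 6.647764) = 6.357329
u(2.14) ≈ 6.3573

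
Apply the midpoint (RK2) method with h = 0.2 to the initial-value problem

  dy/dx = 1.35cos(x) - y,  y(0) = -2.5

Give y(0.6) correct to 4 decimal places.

-0.8140

Midpoint: k1 = f(x_n, y_n); k2 = f(x_n + h/2, y_n + (h/2)·k1); y_{n+1} = y_n + h·k2.
x=0.000000, y=-2.500000:
  k1 = f(0.000000, -2.500000) = 3.850000
  k2 = f(0.100000, -2.115000) = 3.458256
  y ← -2.500000 + 0.2·3.458256 = -1.808349
x=0.200000, y=-1.808349:
  k1 = f(0.200000, -1.808349) = 3.131439
  k2 = f(0.300000, -1.495205) = 2.784909
  y ← -1.808349 + 0.2·2.784909 = -1.251367
x=0.400000, y=-1.251367:
  k1 = f(0.400000, -1.251367) = 2.494799
  k2 = f(0.500000, -1.001887) = 2.186624
  y ← -1.251367 + 0.2·2.186624 = -0.814042
y(0.6) ≈ -0.8140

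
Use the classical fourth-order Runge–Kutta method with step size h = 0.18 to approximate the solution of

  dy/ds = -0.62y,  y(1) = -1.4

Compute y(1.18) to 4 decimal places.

RK4: k1 = f(s_n, y_n); k2 = f(s_n + h/2, y_n + (h/2)·k1); k3 = f(s_n + h/2, y_n + (h/2)·k2); k4 = f(s_n + h, y_n + h·k3); y_{n+1} = y_n + (h/6)·(k1 + 2k2 + 2k3 + k4).
s=1.000000, y=-1.400000:
  k1 = f(1.000000, -1.400000) = 0.868000
  k2 = f(1.090000, -1.321880) = 0.819566
  k3 = f(1.090000, -1.326239) = 0.822268
  k4 = f(1.180000, -1.251992) = 0.776235
  y ← -1.400000 + (0.18/6)·(k1 + 2k2 + 2k3 + k4) = -1.252163
y(1.18) ≈ -1.2522

-1.2522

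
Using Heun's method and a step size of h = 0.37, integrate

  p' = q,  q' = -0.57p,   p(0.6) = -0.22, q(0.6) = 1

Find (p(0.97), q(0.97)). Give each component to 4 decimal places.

0.1586, 1.0074

Heun on (p,q): k1 = f(t_n, state_n); k2 = f(t_n + h, state_n + h·k1); state_{n+1} = state_n + (h/2)·(k1 + k2).
0.600000: (-0.220000, 1.000000)
  k1 = (1.000000, 0.125400)
  predictor → (0.150000, 1.046398)
  k2 = (1.046398, -0.085500)
  → (0.158584, 1.007381)
(p(0.97), q(0.97)) ≈ (0.1586, 1.0074)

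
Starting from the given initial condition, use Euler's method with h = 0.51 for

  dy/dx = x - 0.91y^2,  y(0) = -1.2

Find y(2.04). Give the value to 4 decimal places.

Euler: y_{n+1} = y_n + h·f(x_n, y_n).
x=0.000000, y=-1.200000: f=-1.310400 → y ← -1.200000 + 0.51·(-1.310400) = -1.868304
x=0.510000, y=-1.868304: f=-2.666409 → y ← -1.868304 + 0.51·(-2.666409) = -3.228173
x=1.020000, y=-3.228173: f=-8.463201 → y ← -3.228173 + 0.51·(-8.463201) = -7.544405
x=1.530000, y=-7.544405: f=-50.265426 → y ← -7.544405 + 0.51·(-50.265426) = -33.179772
y(2.04) ≈ -33.1798

-33.1798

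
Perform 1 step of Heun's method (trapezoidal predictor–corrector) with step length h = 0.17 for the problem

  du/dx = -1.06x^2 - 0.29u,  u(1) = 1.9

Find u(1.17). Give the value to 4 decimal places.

Heun: k1 = f(x_n, u_n); k2 = f(x_n + h, u_n + h·k1); u_{n+1} = u_n + (h/2)·(k1 + k2).
x=1.000000, u=1.900000:
  k1 = f(1.000000, 1.900000) = -1.611000
  k2 = f(1.170000, 1.626130) = -1.922612
  u ← 1.900000 + (0.17/2)·(-1.611000 + (-1.922612)) = 1.599643
u(1.17) ≈ 1.5996

1.5996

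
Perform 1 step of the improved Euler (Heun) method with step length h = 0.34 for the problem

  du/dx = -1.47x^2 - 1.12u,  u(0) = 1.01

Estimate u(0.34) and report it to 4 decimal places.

0.6697

Heun: k1 = f(x_n, u_n); k2 = f(x_n + h, u_n + h·k1); u_{n+1} = u_n + (h/2)·(k1 + k2).
x=0.000000, u=1.010000:
  k1 = f(0.000000, 1.010000) = -1.131200
  k2 = f(0.340000, 0.625392) = -0.870371
  u ← 1.010000 + (0.34/2)·(-1.131200 + (-0.870371)) = 0.669733
u(0.34) ≈ 0.6697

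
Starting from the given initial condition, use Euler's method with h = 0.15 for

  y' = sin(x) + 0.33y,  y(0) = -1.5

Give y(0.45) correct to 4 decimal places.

Euler: y_{n+1} = y_n + h·f(x_n, y_n).
x=0.000000, y=-1.500000: f=-0.495000 → y ← -1.500000 + 0.15·(-0.495000) = -1.574250
x=0.150000, y=-1.574250: f=-0.370064 → y ← -1.574250 + 0.15·(-0.370064) = -1.629760
x=0.300000, y=-1.629760: f=-0.242300 → y ← -1.629760 + 0.15·(-0.242300) = -1.666105
y(0.45) ≈ -1.6661

-1.6661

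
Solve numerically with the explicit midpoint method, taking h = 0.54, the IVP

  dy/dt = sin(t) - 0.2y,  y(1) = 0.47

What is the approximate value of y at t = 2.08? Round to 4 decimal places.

1.3154

Midpoint: k1 = f(t_n, y_n); k2 = f(t_n + h/2, y_n + (h/2)·k1); y_{n+1} = y_n + h·k2.
t=1.000000, y=0.470000:
  k1 = f(1.000000, 0.470000) = 0.747471
  k2 = f(1.270000, 0.671817) = 0.820737
  y ← 0.470000 + 0.54·0.820737 = 0.913198
t=1.540000, y=0.913198:
  k1 = f(1.540000, 0.913198) = 0.816886
  k2 = f(1.810000, 1.133757) = 0.744775
  y ← 0.913198 + 0.54·0.744775 = 1.315377
y(2.08) ≈ 1.3154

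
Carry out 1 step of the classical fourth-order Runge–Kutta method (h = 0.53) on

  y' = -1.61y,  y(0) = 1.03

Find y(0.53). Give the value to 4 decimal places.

RK4: k1 = f(s_n, y_n); k2 = f(s_n + h/2, y_n + (h/2)·k1); k3 = f(s_n + h/2, y_n + (h/2)·k2); k4 = f(s_n + h, y_n + h·k3); y_{n+1} = y_n + (h/6)·(k1 + 2k2 + 2k3 + k4).
s=0.000000, y=1.030000:
  k1 = f(0.000000, 1.030000) = -1.658300
  k2 = f(0.265000, 0.590550) = -0.950786
  k3 = f(0.265000, 0.778042) = -1.252647
  k4 = f(0.530000, 0.366097) = -0.589416
  y ← 1.030000 + (0.53/6)·(k1 + 2k2 + 2k3 + k4) = 0.442179
y(0.53) ≈ 0.4422

0.4422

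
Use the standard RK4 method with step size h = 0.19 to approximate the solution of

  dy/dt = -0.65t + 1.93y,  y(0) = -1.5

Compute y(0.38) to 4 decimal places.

-3.1838

RK4: k1 = f(t_n, y_n); k2 = f(t_n + h/2, y_n + (h/2)·k1); k3 = f(t_n + h/2, y_n + (h/2)·k2); k4 = f(t_n + h, y_n + h·k3); y_{n+1} = y_n + (h/6)·(k1 + 2k2 + 2k3 + k4).
t=0.000000, y=-1.500000:
  k1 = f(0.000000, -1.500000) = -2.895000
  k2 = f(0.095000, -1.775025) = -3.487548
  k3 = f(0.095000, -1.831317) = -3.596192
  k4 = f(0.190000, -2.183276) = -4.337224
  y ← -1.500000 + (0.19/6)·(k1 + 2k2 + 2k3 + k4) = -2.177657
t=0.190000, y=-2.177657:
  k1 = f(0.190000, -2.177657) = -4.326379
  k2 = f(0.285000, -2.588663) = -5.181370
  k3 = f(0.285000, -2.669887) = -5.338133
  k4 = f(0.380000, -3.191903) = -6.407372
  y ← -2.177657 + (0.19/6)·(k1 + 2k2 + 2k3 + k4) = -3.183795
y(0.38) ≈ -3.1838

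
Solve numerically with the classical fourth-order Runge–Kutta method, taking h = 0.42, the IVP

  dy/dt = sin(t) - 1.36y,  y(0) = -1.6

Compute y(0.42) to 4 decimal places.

RK4: k1 = f(t_n, y_n); k2 = f(t_n + h/2, y_n + (h/2)·k1); k3 = f(t_n + h/2, y_n + (h/2)·k2); k4 = f(t_n + h, y_n + h·k3); y_{n+1} = y_n + (h/6)·(k1 + 2k2 + 2k3 + k4).
t=0.000000, y=-1.600000:
  k1 = f(0.000000, -1.600000) = 2.176000
  k2 = f(0.210000, -1.143040) = 1.762994
  k3 = f(0.210000, -1.229771) = 1.880949
  k4 = f(0.420000, -0.810002) = 1.509363
  y ← -1.600000 + (0.42/6)·(k1 + 2k2 + 2k3 + k4) = -0.831873
y(0.42) ≈ -0.8319

-0.8319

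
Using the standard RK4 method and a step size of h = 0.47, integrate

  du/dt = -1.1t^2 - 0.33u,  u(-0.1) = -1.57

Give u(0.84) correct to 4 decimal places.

RK4: k1 = f(t_n, u_n); k2 = f(t_n + h/2, u_n + (h/2)·k1); k3 = f(t_n + h/2, u_n + (h/2)·k2); k4 = f(t_n + h, u_n + h·k3); u_{n+1} = u_n + (h/6)·(k1 + 2k2 + 2k3 + k4).
t=-0.100000, u=-1.570000:
  k1 = f(-0.100000, -1.570000) = 0.507100
  k2 = f(0.135000, -1.450832) = 0.458727
  k3 = f(0.135000, -1.462199) = 0.462478
  k4 = f(0.370000, -1.352635) = 0.295780
  u ← -1.570000 + (0.47/6)·(k1 + 2k2 + 2k3 + k4) = -1.362786
t=0.370000, u=-1.362786:
  k1 = f(0.370000, -1.362786) = 0.299129
  k2 = f(0.605000, -1.292490) = 0.023894
  k3 = f(0.605000, -1.357170) = 0.045239
  k4 = f(0.840000, -1.341523) = -0.333457
  u ← -1.362786 + (0.47/6)·(k1 + 2k2 + 2k3 + k4) = -1.354644
u(0.84) ≈ -1.3546

-1.3546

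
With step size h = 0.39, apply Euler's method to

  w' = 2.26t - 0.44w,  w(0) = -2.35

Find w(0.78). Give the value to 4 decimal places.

Euler: w_{n+1} = w_n + h·f(t_n, w_n).
t=0.000000, w=-2.350000: f=1.034000 → w ← -2.350000 + 0.39·1.034000 = -1.946740
t=0.390000, w=-1.946740: f=1.737966 → w ← -1.946740 + 0.39·1.737966 = -1.268933
w(0.78) ≈ -1.2689

-1.2689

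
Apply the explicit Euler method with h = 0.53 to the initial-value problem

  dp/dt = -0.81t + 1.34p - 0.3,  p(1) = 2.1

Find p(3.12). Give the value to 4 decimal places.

9.5801

Euler: p_{n+1} = p_n + h·f(t_n, p_n).
t=1.000000, p=2.100000: f=1.704000 → p ← 2.100000 + 0.53·1.704000 = 3.003120
t=1.530000, p=3.003120: f=2.484881 → p ← 3.003120 + 0.53·2.484881 = 4.320107
t=2.060000, p=4.320107: f=3.820343 → p ← 4.320107 + 0.53·3.820343 = 6.344889
t=2.590000, p=6.344889: f=6.104251 → p ← 6.344889 + 0.53·6.104251 = 9.580142
p(3.12) ≈ 9.5801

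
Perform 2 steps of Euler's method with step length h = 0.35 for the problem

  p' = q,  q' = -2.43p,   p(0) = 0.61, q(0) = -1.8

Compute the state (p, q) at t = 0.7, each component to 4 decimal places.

Euler on (p,q): p_{n+1} = p_n + h·p', q_{n+1} = q_n + h·q'.
0.000000: (0.610000, -1.800000); f=(-1.800000, -1.482300) → (-0.020000, -2.318805)
0.350000: (-0.020000, -2.318805); f=(-2.318805, 0.048600) → (-0.831582, -2.301795)
(p(0.7), q(0.7)) ≈ (-0.8316, -2.3018)

-0.8316, -2.3018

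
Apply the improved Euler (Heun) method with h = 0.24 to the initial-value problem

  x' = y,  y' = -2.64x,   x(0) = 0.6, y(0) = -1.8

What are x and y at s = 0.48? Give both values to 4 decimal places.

-0.3773, -1.9655

Heun on (x,y): k1 = f(s_n, state_n); k2 = f(s_n + h, state_n + h·k1); state_{n+1} = state_n + (h/2)·(k1 + k2).
0.000000: (0.600000, -1.800000)
  k1 = (-1.800000, -1.584000)
  predictor → (0.168000, -2.180160)
  k2 = (-2.180160, -0.443520)
  → (0.122381, -2.043302)
0.240000: (0.122381, -2.043302)
  k1 = (-2.043302, -0.323085)
  predictor → (-0.368012, -2.120843)
  k2 = (-2.120843, 0.971551)
  → (-0.377317, -1.965487)
(x(0.48), y(0.48)) ≈ (-0.3773, -1.9655)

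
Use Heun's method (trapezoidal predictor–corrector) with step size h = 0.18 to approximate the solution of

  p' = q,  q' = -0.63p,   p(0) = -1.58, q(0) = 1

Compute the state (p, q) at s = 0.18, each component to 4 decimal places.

-1.3839, 1.1690

Heun on (p,q): k1 = f(s_n, state_n); k2 = f(s_n + h, state_n + h·k1); state_{n+1} = state_n + (h/2)·(k1 + k2).
0.000000: (-1.580000, 1.000000)
  k1 = (1.000000, 0.995400)
  predictor → (-1.400000, 1.179172)
  k2 = (1.179172, 0.882000)
  → (-1.383875, 1.168966)
(p(0.18), q(0.18)) ≈ (-1.3839, 1.1690)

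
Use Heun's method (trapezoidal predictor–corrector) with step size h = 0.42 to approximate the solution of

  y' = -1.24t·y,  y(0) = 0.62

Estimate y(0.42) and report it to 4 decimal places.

0.5522

Heun: k1 = f(t_n, y_n); k2 = f(t_n + h, y_n + h·k1); y_{n+1} = y_n + (h/2)·(k1 + k2).
t=0.000000, y=0.620000:
  k1 = f(0.000000, 0.620000) = 0.000000
  k2 = f(0.420000, 0.620000) = -0.322896
  y ← 0.620000 + (0.42/2)·(0.000000 + (-0.322896)) = 0.552192
y(0.42) ≈ 0.5522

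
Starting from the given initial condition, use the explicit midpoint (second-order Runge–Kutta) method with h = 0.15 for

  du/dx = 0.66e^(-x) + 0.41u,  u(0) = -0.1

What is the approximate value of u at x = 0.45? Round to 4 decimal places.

0.1442

Midpoint: k1 = f(x_n, u_n); k2 = f(x_n + h/2, u_n + (h/2)·k1); u_{n+1} = u_n + h·k2.
x=0.000000, u=-0.100000:
  k1 = f(0.000000, -0.100000) = 0.619000
  k2 = f(0.075000, -0.053575) = 0.590345
  u ← -0.100000 + 0.15·0.590345 = -0.011448
x=0.150000, u=-0.011448:
  k1 = f(0.150000, -0.011448) = 0.563373
  k2 = f(0.225000, 0.030805) = 0.539651
  u ← -0.011448 + 0.15·0.539651 = 0.069499
x=0.300000, u=0.069499:
  k1 = f(0.300000, 0.069499) = 0.517435
  k2 = f(0.375000, 0.108307) = 0.498017
  u ← 0.069499 + 0.15·0.498017 = 0.144202
u(0.45) ≈ 0.1442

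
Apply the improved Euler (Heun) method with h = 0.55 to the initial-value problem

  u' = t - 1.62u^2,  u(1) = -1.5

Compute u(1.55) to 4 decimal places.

-5.6906

Heun: k1 = f(t_n, u_n); k2 = f(t_n + h, u_n + h·k1); u_{n+1} = u_n + (h/2)·(k1 + k2).
t=1.000000, u=-1.500000:
  k1 = f(1.000000, -1.500000) = -2.645000
  k2 = f(1.550000, -2.954750) = -12.593487
  u ← -1.500000 + (0.55/2)·(-2.645000 + (-12.593487)) = -5.690584
u(1.55) ≈ -5.6906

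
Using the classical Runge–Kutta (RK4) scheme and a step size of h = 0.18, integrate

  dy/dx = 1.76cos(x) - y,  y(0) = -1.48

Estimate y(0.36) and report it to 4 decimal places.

RK4: k1 = f(x_n, y_n); k2 = f(x_n + h/2, y_n + (h/2)·k1); k3 = f(x_n + h/2, y_n + (h/2)·k2); k4 = f(x_n + h, y_n + h·k3); y_{n+1} = y_n + (h/6)·(k1 + 2k2 + 2k3 + k4).
x=0.000000, y=-1.480000:
  k1 = f(0.000000, -1.480000) = 3.240000
  k2 = f(0.090000, -1.188400) = 2.941277
  k3 = f(0.090000, -1.215285) = 2.968162
  k4 = f(0.180000, -0.945731) = 2.677296
  y ← -1.480000 + (0.18/6)·(k1 + 2k2 + 2k3 + k4) = -0.947915
x=0.180000, y=-0.947915:
  k1 = f(0.180000, -0.947915) = 2.679480
  k2 = f(0.270000, -0.706762) = 2.402998
  k3 = f(0.270000, -0.731645) = 2.427882
  k4 = f(0.360000, -0.510896) = 2.158075
  y ← -0.947915 + (0.18/6)·(k1 + 2k2 + 2k3 + k4) = -0.512935
y(0.36) ≈ -0.5129

-0.5129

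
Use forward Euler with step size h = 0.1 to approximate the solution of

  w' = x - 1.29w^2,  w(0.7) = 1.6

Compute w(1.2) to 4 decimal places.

Euler: w_{n+1} = w_n + h·f(x_n, w_n).
x=0.700000, w=1.600000: f=-2.602400 → w ← 1.600000 + 0.1·(-2.602400) = 1.339760
x=0.800000, w=1.339760: f=-1.515494 → w ← 1.339760 + 0.1·(-1.515494) = 1.188211
x=0.900000, w=1.188211: f=-0.921279 → w ← 1.188211 + 0.1·(-0.921279) = 1.096083
x=1.000000, w=1.096083: f=-0.549802 → w ← 1.096083 + 0.1·(-0.549802) = 1.041102
x=1.100000, w=1.041102: f=-0.298224 → w ← 1.041102 + 0.1·(-0.298224) = 1.011280
w(1.2) ≈ 1.0113

1.0113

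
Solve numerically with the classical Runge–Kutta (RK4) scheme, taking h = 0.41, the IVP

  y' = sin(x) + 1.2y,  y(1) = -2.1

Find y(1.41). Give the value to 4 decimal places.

RK4: k1 = f(x_n, y_n); k2 = f(x_n + h/2, y_n + (h/2)·k1); k3 = f(x_n + h/2, y_n + (h/2)·k2); k4 = f(x_n + h, y_n + h·k3); y_{n+1} = y_n + (h/6)·(k1 + 2k2 + 2k3 + k4).
x=1.000000, y=-2.100000:
  k1 = f(1.000000, -2.100000) = -1.678529
  k2 = f(1.205000, -2.444098) = -1.999079
  k3 = f(1.205000, -2.509811) = -2.077934
  k4 = f(1.410000, -2.951953) = -2.555244
  y ← -2.100000 + (0.41/6)·(k1 + 2k2 + 2k3 + k4) = -2.946500
y(1.41) ≈ -2.9465

-2.9465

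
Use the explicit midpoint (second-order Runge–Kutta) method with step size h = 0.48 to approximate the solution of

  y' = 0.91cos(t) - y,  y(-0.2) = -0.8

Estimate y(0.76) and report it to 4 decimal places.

Midpoint: k1 = f(t_n, y_n); k2 = f(t_n + h/2, y_n + (h/2)·k1); y_{n+1} = y_n + h·k2.
t=-0.200000, y=-0.800000:
  k1 = f(-0.200000, -0.800000) = 1.691861
  k2 = f(0.040000, -0.393953) = 1.303226
  y ← -0.800000 + 0.48·1.303226 = -0.174452
t=0.280000, y=-0.174452:
  k1 = f(0.280000, -0.174452) = 1.049012
  k2 = f(0.520000, 0.077311) = 0.712404
  y ← -0.174452 + 0.48·0.712404 = 0.167502
y(0.76) ≈ 0.1675

0.1675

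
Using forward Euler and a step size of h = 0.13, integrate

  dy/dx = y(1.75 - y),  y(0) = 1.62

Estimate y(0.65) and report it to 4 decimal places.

Euler: y_{n+1} = y_n + h·f(x_n, y_n).
x=0.000000, y=1.620000: f=0.210600 → y ← 1.620000 + 0.13·0.210600 = 1.647378
x=0.130000, y=1.647378: f=0.169057 → y ← 1.647378 + 0.13·0.169057 = 1.669355
x=0.260000, y=1.669355: f=0.134624 → y ← 1.669355 + 0.13·0.134624 = 1.686857
x=0.390000, y=1.686857: f=0.106514 → y ← 1.686857 + 0.13·0.106514 = 1.700703
x=0.520000, y=1.700703: f=0.083839 → y ← 1.700703 + 0.13·0.083839 = 1.711602
y(0.65) ≈ 1.7116

1.7116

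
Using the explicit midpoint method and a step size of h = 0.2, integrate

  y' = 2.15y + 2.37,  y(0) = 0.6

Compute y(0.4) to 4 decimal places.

Midpoint: k1 = f(x_n, y_n); k2 = f(x_n + h/2, y_n + (h/2)·k1); y_{n+1} = y_n + h·k2.
x=0.000000, y=0.600000:
  k1 = f(0.000000, 0.600000) = 3.660000
  k2 = f(0.100000, 0.966000) = 4.446900
  y ← 0.600000 + 0.2·4.446900 = 1.489380
x=0.200000, y=1.489380:
  k1 = f(0.200000, 1.489380) = 5.572167
  k2 = f(0.300000, 2.046597) = 6.770183
  y ← 1.489380 + 0.2·6.770183 = 2.843417
y(0.4) ≈ 2.8434

2.8434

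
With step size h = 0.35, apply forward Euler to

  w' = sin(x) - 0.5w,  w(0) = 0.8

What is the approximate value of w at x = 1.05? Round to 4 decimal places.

Euler: w_{n+1} = w_n + h·f(x_n, w_n).
x=0.000000, w=0.800000: f=-0.400000 → w ← 0.800000 + 0.35·(-0.400000) = 0.660000
x=0.350000, w=0.660000: f=0.012898 → w ← 0.660000 + 0.35·0.012898 = 0.664514
x=0.700000, w=0.664514: f=0.311961 → w ← 0.664514 + 0.35·0.311961 = 0.773700
w(1.05) ≈ 0.7737

0.7737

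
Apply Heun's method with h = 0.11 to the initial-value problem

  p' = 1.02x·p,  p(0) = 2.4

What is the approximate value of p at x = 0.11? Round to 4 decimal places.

2.4148

Heun: k1 = f(x_n, p_n); k2 = f(x_n + h, p_n + h·k1); p_{n+1} = p_n + (h/2)·(k1 + k2).
x=0.000000, p=2.400000:
  k1 = f(0.000000, 2.400000) = 0.000000
  k2 = f(0.110000, 2.400000) = 0.269280
  p ← 2.400000 + (0.11/2)·(0.000000 + 0.269280) = 2.414810
p(0.11) ≈ 2.4148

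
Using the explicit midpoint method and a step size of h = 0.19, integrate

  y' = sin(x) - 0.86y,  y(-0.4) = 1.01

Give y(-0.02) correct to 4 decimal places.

Midpoint: k1 = f(x_n, y_n); k2 = f(x_n + h/2, y_n + (h/2)·k1); y_{n+1} = y_n + h·k2.
x=-0.400000, y=1.010000:
  k1 = f(-0.400000, 1.010000) = -1.258018
  k2 = f(-0.305000, 0.890488) = -1.066113
  y ← 1.010000 + 0.19·(-1.066113) = 0.807439
x=-0.210000, y=0.807439:
  k1 = f(-0.210000, 0.807439) = -0.902857
  k2 = f(-0.115000, 0.721667) = -0.735380
  y ← 0.807439 + 0.19·(-0.735380) = 0.667716
y(-0.02) ≈ 0.6677

0.6677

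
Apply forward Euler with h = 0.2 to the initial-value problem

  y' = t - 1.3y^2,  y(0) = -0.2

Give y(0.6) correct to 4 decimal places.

Euler: y_{n+1} = y_n + h·f(t_n, y_n).
t=0.000000, y=-0.200000: f=-0.052000 → y ← -0.200000 + 0.2·(-0.052000) = -0.210400
t=0.200000, y=-0.210400: f=0.142451 → y ← -0.210400 + 0.2·0.142451 = -0.181910
t=0.400000, y=-0.181910: f=0.356982 → y ← -0.181910 + 0.2·0.356982 = -0.110513
y(0.6) ≈ -0.1105

-0.1105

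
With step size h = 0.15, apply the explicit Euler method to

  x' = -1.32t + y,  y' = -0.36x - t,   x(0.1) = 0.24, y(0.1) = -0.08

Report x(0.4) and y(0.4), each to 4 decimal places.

0.1425, -0.1567

Euler on (x,y): x_{n+1} = x_n + h·x', y_{n+1} = y_n + h·y'.
0.100000: (0.240000, -0.080000); f=(-0.212000, -0.186400) → (0.208200, -0.107960)
0.250000: (0.208200, -0.107960); f=(-0.437960, -0.324952) → (0.142506, -0.156703)
(x(0.4), y(0.4)) ≈ (0.1425, -0.1567)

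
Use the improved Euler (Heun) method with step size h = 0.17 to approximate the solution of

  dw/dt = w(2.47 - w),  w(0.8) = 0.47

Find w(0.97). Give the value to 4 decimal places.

Heun: k1 = f(t_n, w_n); k2 = f(t_n + h, w_n + h·k1); w_{n+1} = w_n + (h/2)·(k1 + k2).
t=0.800000, w=0.470000:
  k1 = f(0.800000, 0.470000) = 0.940000
  k2 = f(0.970000, 0.629800) = 1.158958
  w ← 0.470000 + (0.17/2)·(0.940000 + 1.158958) = 0.648411
w(0.97) ≈ 0.6484

0.6484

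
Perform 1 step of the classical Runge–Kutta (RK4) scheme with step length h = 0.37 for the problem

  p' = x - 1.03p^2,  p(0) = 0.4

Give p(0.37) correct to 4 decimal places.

RK4: k1 = f(x_n, p_n); k2 = f(x_n + h/2, p_n + (h/2)·k1); k3 = f(x_n + h/2, p_n + (h/2)·k2); k4 = f(x_n + h, p_n + h·k3); p_{n+1} = p_n + (h/6)·(k1 + 2k2 + 2k3 + k4).
x=0.000000, p=0.400000:
  k1 = f(0.000000, 0.400000) = -0.164800
  k2 = f(0.185000, 0.369512) = 0.044365
  k3 = f(0.185000, 0.408207) = 0.013368
  k4 = f(0.370000, 0.404946) = 0.201099
  p ← 0.400000 + (0.37/6)·(k1 + 2k2 + 2k3 + k4) = 0.409359
p(0.37) ≈ 0.4094

0.4094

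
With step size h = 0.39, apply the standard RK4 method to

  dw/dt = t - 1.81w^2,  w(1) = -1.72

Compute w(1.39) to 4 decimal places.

-22.2415

RK4: k1 = f(t_n, w_n); k2 = f(t_n + h/2, w_n + (h/2)·k1); k3 = f(t_n + h/2, w_n + (h/2)·k2); k4 = f(t_n + h, w_n + h·k3); w_{n+1} = w_n + (h/6)·(k1 + 2k2 + 2k3 + k4).
t=1.000000, w=-1.720000:
  k1 = f(1.000000, -1.720000) = -4.354704
  k2 = f(1.195000, -2.569167) = -10.752123
  k3 = f(1.195000, -3.816664) = -25.171133
  k4 = f(1.390000, -11.536742) = -239.514503
  w ← -1.720000 + (0.39/6)·(k1 + 2k2 + 2k3 + k4) = -22.241522
w(1.39) ≈ -22.2415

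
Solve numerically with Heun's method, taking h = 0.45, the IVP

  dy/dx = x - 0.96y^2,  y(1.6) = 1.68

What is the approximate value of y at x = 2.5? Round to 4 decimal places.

1.6322

Heun: k1 = f(x_n, y_n); k2 = f(x_n + h, y_n + h·k1); y_{n+1} = y_n + (h/2)·(k1 + k2).
x=1.600000, y=1.680000:
  k1 = f(1.600000, 1.680000) = -1.109504
  k2 = f(2.050000, 1.180723) = 0.711657
  y ← 1.680000 + (0.45/2)·(-1.109504 + 0.711657) = 1.590484
x=2.050000, y=1.590484:
  k1 = f(2.050000, 1.590484) = -0.378455
  k2 = f(2.500000, 1.420180) = 0.563766
  y ← 1.590484 + (0.45/2)·(-0.378455 + 0.563766) = 1.632179
y(2.5) ≈ 1.6322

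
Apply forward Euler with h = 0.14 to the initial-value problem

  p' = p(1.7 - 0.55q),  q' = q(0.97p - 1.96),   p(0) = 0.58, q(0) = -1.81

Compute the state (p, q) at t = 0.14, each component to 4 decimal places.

0.7989, -1.4559

Euler on (p,q): p_{n+1} = p_n + h·p', q_{n+1} = q_n + h·q'.
0.000000: (0.580000, -1.810000); f=(1.563390, 2.529294) → (0.798875, -1.455899)
(p(0.14), q(0.14)) ≈ (0.7989, -1.4559)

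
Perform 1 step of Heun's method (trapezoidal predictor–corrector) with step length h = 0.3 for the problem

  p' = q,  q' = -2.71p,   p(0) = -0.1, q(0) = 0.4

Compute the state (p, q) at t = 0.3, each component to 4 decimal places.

0.0322, 0.4325

Heun on (p,q): k1 = f(t_n, state_n); k2 = f(t_n + h, state_n + h·k1); state_{n+1} = state_n + (h/2)·(k1 + k2).
0.000000: (-0.100000, 0.400000)
  k1 = (0.400000, 0.271000)
  predictor → (0.020000, 0.481300)
  k2 = (0.481300, -0.054200)
  → (0.032195, 0.432520)
(p(0.3), q(0.3)) ≈ (0.0322, 0.4325)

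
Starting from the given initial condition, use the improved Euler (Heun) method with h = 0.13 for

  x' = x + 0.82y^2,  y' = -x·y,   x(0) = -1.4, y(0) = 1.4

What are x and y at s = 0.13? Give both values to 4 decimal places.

-1.3298, 1.6751

Heun on (x,y): k1 = f(s_n, state_n); k2 = f(s_n + h, state_n + h·k1); state_{n+1} = state_n + (h/2)·(k1 + k2).
0.000000: (-1.400000, 1.400000)
  k1 = (0.207200, 1.960000)
  predictor → (-1.373064, 1.654800)
  k2 = (0.872394, 2.272146)
  → (-1.329826, 1.675090)
(x(0.13), y(0.13)) ≈ (-1.3298, 1.6751)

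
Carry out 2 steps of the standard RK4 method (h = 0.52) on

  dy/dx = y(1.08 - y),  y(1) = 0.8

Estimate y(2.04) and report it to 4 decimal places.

0.9696

RK4: k1 = f(x_n, y_n); k2 = f(x_n + h/2, y_n + (h/2)·k1); k3 = f(x_n + h/2, y_n + (h/2)·k2); k4 = f(x_n + h, y_n + h·k3); y_{n+1} = y_n + (h/6)·(k1 + 2k2 + 2k3 + k4).
x=1.000000, y=0.800000:
  k1 = f(1.000000, 0.800000) = 0.224000
  k2 = f(1.260000, 0.858240) = 0.190323
  k3 = f(1.260000, 0.849484) = 0.195820
  k4 = f(1.520000, 0.901826) = 0.160682
  y ← 0.800000 + (0.52/6)·(k1 + 2k2 + 2k3 + k4) = 0.900271
x=1.520000, y=0.900271:
  k1 = f(1.520000, 0.900271) = 0.161805
  k2 = f(1.780000, 0.942340) = 0.129723
  k3 = f(1.780000, 0.933998) = 0.136365
  k4 = f(2.040000, 0.971180) = 0.105683
  y ← 0.900271 + (0.52/6)·(k1 + 2k2 + 2k3 + k4) = 0.969575
y(2.04) ≈ 0.9696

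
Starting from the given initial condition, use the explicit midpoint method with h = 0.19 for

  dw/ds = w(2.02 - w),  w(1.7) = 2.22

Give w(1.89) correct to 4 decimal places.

2.1547

Midpoint: k1 = f(s_n, w_n); k2 = f(s_n + h/2, w_n + (h/2)·k1); w_{n+1} = w_n + h·k2.
s=1.700000, w=2.220000:
  k1 = f(1.700000, 2.220000) = -0.444000
  k2 = f(1.795000, 2.177820) = -0.343704
  w ← 2.220000 + 0.19·(-0.343704) = 2.154696
w(1.89) ≈ 2.1547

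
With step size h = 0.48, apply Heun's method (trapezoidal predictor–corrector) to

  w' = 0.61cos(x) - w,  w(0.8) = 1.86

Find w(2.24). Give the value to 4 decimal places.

0.4063

Heun: k1 = f(x_n, w_n); k2 = f(x_n + h, w_n + h·k1); w_{n+1} = w_n + (h/2)·(k1 + k2).
x=0.800000, w=1.860000:
  k1 = f(0.800000, 1.860000) = -1.435009
  k2 = f(1.280000, 1.171196) = -0.996299
  w ← 1.860000 + (0.48/2)·(-1.435009 + (-0.996299)) = 1.276486
x=1.280000, w=1.276486:
  k1 = f(1.280000, 1.276486) = -1.101590
  k2 = f(1.760000, 0.747723) = -0.862450
  w ← 1.276486 + (0.48/2)·(-1.101590 + (-0.862450)) = 0.805117
x=1.760000, w=0.805117:
  k1 = f(1.760000, 0.805117) = -0.919843
  k2 = f(2.240000, 0.363592) = -0.742012
  w ← 0.805117 + (0.48/2)·(-0.919843 + (-0.742012)) = 0.406271
w(2.24) ≈ 0.4063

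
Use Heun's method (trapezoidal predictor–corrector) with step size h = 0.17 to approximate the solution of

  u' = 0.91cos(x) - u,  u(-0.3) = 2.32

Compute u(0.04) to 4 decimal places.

Heun: k1 = f(x_n, u_n); k2 = f(x_n + h, u_n + h·k1); u_{n+1} = u_n + (h/2)·(k1 + k2).
x=-0.300000, u=2.320000:
  k1 = f(-0.300000, 2.320000) = -1.450644
  k2 = f(-0.130000, 2.073391) = -1.171069
  u ← 2.320000 + (0.17/2)·(-1.450644 + (-1.171069)) = 2.097154
x=-0.130000, u=2.097154:
  k1 = f(-0.130000, 2.097154) = -1.194833
  k2 = f(0.040000, 1.894033) = -0.984761
  u ← 2.097154 + (0.17/2)·(-1.194833 + (-0.984761)) = 1.911889
u(0.04) ≈ 1.9119

1.9119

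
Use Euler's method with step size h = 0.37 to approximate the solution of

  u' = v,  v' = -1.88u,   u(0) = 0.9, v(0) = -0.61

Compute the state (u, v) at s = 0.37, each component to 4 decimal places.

0.6743, -1.2360

Euler on (u,v): u_{n+1} = u_n + h·u', v_{n+1} = v_n + h·v'.
0.000000: (0.900000, -0.610000); f=(-0.610000, -1.692000) → (0.674300, -1.236040)
(u(0.37), v(0.37)) ≈ (0.6743, -1.2360)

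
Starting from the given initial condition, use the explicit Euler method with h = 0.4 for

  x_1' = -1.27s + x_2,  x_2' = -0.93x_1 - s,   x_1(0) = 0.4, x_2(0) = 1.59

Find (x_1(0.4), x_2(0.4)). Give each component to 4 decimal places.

1.0360, 1.4412

Euler on (x_1,x_2): x_1_{n+1} = x_1_n + h·x_1', x_2_{n+1} = x_2_n + h·x_2'.
0.000000: (0.400000, 1.590000); f=(1.590000, -0.372000) → (1.036000, 1.441200)
(x_1(0.4), x_2(0.4)) ≈ (1.0360, 1.4412)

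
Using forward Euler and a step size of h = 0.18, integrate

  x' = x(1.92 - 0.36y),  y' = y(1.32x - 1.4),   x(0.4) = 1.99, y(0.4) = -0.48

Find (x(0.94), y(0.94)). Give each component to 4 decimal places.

5.3018, -1.3515

Euler on (x,y): x_{n+1} = x_n + h·x', y_{n+1} = y_n + h·y'.
0.400000: (1.990000, -0.480000); f=(4.164672, -0.588864) → (2.739641, -0.585996)
0.580000: (2.739641, -0.585996); f=(5.838061, -1.298757) → (3.790492, -0.819772)
0.760000: (3.790492, -0.819772); f=(8.396386, -2.954006) → (5.301841, -1.351493)
(x(0.94), y(0.94)) ≈ (5.3018, -1.3515)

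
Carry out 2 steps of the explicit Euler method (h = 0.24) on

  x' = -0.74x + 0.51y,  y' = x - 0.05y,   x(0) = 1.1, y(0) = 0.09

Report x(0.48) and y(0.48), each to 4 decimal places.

Euler on (x,y): x_{n+1} = x_n + h·x', y_{n+1} = y_n + h·y'.
0.000000: (1.100000, 0.090000); f=(-0.768100, 1.095500) → (0.915656, 0.352920)
0.240000: (0.915656, 0.352920); f=(-0.497596, 0.898010) → (0.796233, 0.568442)
(x(0.48), y(0.48)) ≈ (0.7962, 0.5684)

0.7962, 0.5684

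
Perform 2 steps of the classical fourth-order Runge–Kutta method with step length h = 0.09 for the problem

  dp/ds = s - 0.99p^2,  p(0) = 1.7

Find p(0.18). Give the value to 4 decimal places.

1.3186

RK4: k1 = f(s_n, p_n); k2 = f(s_n + h/2, p_n + (h/2)·k1); k3 = f(s_n + h/2, p_n + (h/2)·k2); k4 = f(s_n + h, p_n + h·k3); p_{n+1} = p_n + (h/6)·(k1 + 2k2 + 2k3 + k4).
s=0.000000, p=1.700000:
  k1 = f(0.000000, 1.700000) = -2.861100
  k2 = f(0.045000, 1.571250) = -2.399140
  k3 = f(0.045000, 1.592039) = -2.464241
  k4 = f(0.090000, 1.478218) = -2.073278
  p ← 1.700000 + (0.09/6)·(k1 + 2k2 + 2k3 + k4) = 1.480083
s=0.090000, p=1.480083:
  k1 = f(0.090000, 1.480083) = -2.078739
  k2 = f(0.135000, 1.386540) = -1.768267
  k3 = f(0.135000, 1.400511) = -1.806816
  k4 = f(0.180000, 1.317469) = -1.538368
  p ← 1.480083 + (0.09/6)·(k1 + 2k2 + 2k3 + k4) = 1.318574
p(0.18) ≈ 1.3186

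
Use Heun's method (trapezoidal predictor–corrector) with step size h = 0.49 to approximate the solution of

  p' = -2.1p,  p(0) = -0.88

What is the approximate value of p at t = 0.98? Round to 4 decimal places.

Heun: k1 = f(t_n, p_n); k2 = f(t_n + h, p_n + h·k1); p_{n+1} = p_n + (h/2)·(k1 + k2).
t=0.000000, p=-0.880000:
  k1 = f(0.000000, -0.880000) = 1.848000
  k2 = f(0.490000, 0.025520) = -0.053592
  p ← -0.880000 + (0.49/2)·(1.848000 + (-0.053592)) = -0.440370
t=0.490000, p=-0.440370:
  k1 = f(0.490000, -0.440370) = 0.924777
  k2 = f(0.980000, 0.012771) = -0.026819
  p ← -0.440370 + (0.49/2)·(0.924777 + (-0.026819)) = -0.220370
p(0.98) ≈ -0.2204

-0.2204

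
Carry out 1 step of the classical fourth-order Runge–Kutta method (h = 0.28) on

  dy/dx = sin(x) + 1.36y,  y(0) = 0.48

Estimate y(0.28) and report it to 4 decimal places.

RK4: k1 = f(x_n, y_n); k2 = f(x_n + h/2, y_n + (h/2)·k1); k3 = f(x_n + h/2, y_n + (h/2)·k2); k4 = f(x_n + h, y_n + h·k3); y_{n+1} = y_n + (h/6)·(k1 + 2k2 + 2k3 + k4).
x=0.000000, y=0.480000:
  k1 = f(0.000000, 0.480000) = 0.652800
  k2 = f(0.140000, 0.571392) = 0.916636
  k3 = f(0.140000, 0.608329) = 0.966871
  k4 = f(0.280000, 0.750724) = 1.297340
  y ← 0.480000 + (0.28/6)·(k1 + 2k2 + 2k3 + k4) = 0.746801
y(0.28) ≈ 0.7468

0.7468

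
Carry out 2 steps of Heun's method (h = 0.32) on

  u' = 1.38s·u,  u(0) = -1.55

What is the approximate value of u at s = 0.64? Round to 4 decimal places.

Heun: k1 = f(s_n, u_n); k2 = f(s_n + h, u_n + h·k1); u_{n+1} = u_n + (h/2)·(k1 + k2).
s=0.000000, u=-1.550000:
  k1 = f(0.000000, -1.550000) = 0.000000
  k2 = f(0.320000, -1.550000) = -0.684480
  u ← -1.550000 + (0.32/2)·(0.000000 + (-0.684480)) = -1.659517
s=0.320000, u=-1.659517:
  k1 = f(0.320000, -1.659517) = -0.732843
  k2 = f(0.640000, -1.894026) = -1.672804
  u ← -1.659517 + (0.32/2)·(-0.732843 + (-1.672804)) = -2.044420
u(0.64) ≈ -2.0444

-2.0444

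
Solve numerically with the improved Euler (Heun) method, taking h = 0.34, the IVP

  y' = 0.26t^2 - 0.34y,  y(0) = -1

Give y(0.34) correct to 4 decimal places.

Heun: k1 = f(t_n, y_n); k2 = f(t_n + h, y_n + h·k1); y_{n+1} = y_n + (h/2)·(k1 + k2).
t=0.000000, y=-1.000000:
  k1 = f(0.000000, -1.000000) = 0.340000
  k2 = f(0.340000, -0.884400) = 0.330752
  y ← -1.000000 + (0.34/2)·(0.340000 + 0.330752) = -0.885972
y(0.34) ≈ -0.8860

-0.8860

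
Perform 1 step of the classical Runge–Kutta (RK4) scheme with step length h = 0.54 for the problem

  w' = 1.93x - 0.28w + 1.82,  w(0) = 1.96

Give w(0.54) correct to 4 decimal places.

2.8648

RK4: k1 = f(x_n, w_n); k2 = f(x_n + h/2, w_n + (h/2)·k1); k3 = f(x_n + h/2, w_n + (h/2)·k2); k4 = f(x_n + h, w_n + h·k3); w_{n+1} = w_n + (h/6)·(k1 + 2k2 + 2k3 + k4).
x=0.000000, w=1.960000:
  k1 = f(0.000000, 1.960000) = 1.271200
  k2 = f(0.270000, 2.303224) = 1.696197
  k3 = f(0.270000, 2.417973) = 1.664067
  k4 = f(0.540000, 2.858596) = 2.061793
  w ← 1.960000 + (0.54/6)·(k1 + 2k2 + 2k3 + k4) = 2.864817
w(0.54) ≈ 2.8648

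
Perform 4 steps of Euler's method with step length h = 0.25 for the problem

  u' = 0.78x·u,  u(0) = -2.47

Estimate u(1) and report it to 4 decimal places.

-3.2588

Euler: u_{n+1} = u_n + h·f(x_n, u_n).
x=0.000000, u=-2.470000: f=0.000000 → u ← -2.470000 + 0.25·0.000000 = -2.470000
x=0.250000, u=-2.470000: f=-0.481650 → u ← -2.470000 + 0.25·(-0.481650) = -2.590413
x=0.500000, u=-2.590413: f=-1.010261 → u ← -2.590413 + 0.25·(-1.010261) = -2.842978
x=0.750000, u=-2.842978: f=-1.663142 → u ← -2.842978 + 0.25·(-1.663142) = -3.258763
u(1) ≈ -3.2588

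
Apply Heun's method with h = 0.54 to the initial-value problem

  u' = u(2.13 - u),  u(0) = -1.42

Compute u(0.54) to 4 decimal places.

Heun: k1 = f(t_n, u_n); k2 = f(t_n + h, u_n + h·k1); u_{n+1} = u_n + (h/2)·(k1 + k2).
t=0.000000, u=-1.420000:
  k1 = f(0.000000, -1.420000) = -5.041000
  k2 = f(0.540000, -4.142140) = -25.980082
  u ← -1.420000 + (0.54/2)·(-5.041000 + (-25.980082)) = -9.795692
u(0.54) ≈ -9.7957

-9.7957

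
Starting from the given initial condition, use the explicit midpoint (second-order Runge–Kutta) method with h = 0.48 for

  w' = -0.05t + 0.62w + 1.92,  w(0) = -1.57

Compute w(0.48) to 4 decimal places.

Midpoint: k1 = f(t_n, w_n); k2 = f(t_n + h/2, w_n + (h/2)·k1); w_{n+1} = w_n + h·k2.
t=0.000000, w=-1.570000:
  k1 = f(0.000000, -1.570000) = 0.946600
  k2 = f(0.240000, -1.342816) = 1.075454
  w ← -1.570000 + 0.48·1.075454 = -1.053782
w(0.48) ≈ -1.0538

-1.0538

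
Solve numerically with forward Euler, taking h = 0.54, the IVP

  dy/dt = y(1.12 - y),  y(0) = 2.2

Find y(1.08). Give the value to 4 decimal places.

Euler: y_{n+1} = y_n + h·f(t_n, y_n).
t=0.000000, y=2.200000: f=-2.376000 → y ← 2.200000 + 0.54·(-2.376000) = 0.916960
t=0.540000, y=0.916960: f=0.186180 → y ← 0.916960 + 0.54·0.186180 = 1.017497
y(1.08) ≈ 1.0175

1.0175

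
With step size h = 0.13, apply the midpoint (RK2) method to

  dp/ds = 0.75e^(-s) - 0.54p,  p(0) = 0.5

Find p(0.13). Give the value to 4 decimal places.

Midpoint: k1 = f(s_n, p_n); k2 = f(s_n + h/2, p_n + (h/2)·k1); p_{n+1} = p_n + h·k2.
s=0.000000, p=0.500000:
  k1 = f(0.000000, 0.500000) = 0.480000
  k2 = f(0.065000, 0.531200) = 0.415953
  p ← 0.500000 + 0.13·0.415953 = 0.554074
p(0.13) ≈ 0.5541

0.5541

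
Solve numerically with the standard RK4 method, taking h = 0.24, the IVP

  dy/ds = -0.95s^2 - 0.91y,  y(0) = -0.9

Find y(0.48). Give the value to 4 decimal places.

-0.6130

RK4: k1 = f(s_n, y_n); k2 = f(s_n + h/2, y_n + (h/2)·k1); k3 = f(s_n + h/2, y_n + (h/2)·k2); k4 = f(s_n + h, y_n + h·k3); y_{n+1} = y_n + (h/6)·(k1 + 2k2 + 2k3 + k4).
s=0.000000, y=-0.900000:
  k1 = f(0.000000, -0.900000) = 0.819000
  k2 = f(0.120000, -0.801720) = 0.715885
  k3 = f(0.120000, -0.814094) = 0.727145
  k4 = f(0.240000, -0.725485) = 0.605471
  y ← -0.900000 + (0.24/6)·(k1 + 2k2 + 2k3 + k4) = -0.727579
s=0.240000, y=-0.727579:
  k1 = f(0.240000, -0.727579) = 0.607377
  k2 = f(0.360000, -0.654694) = 0.472651
  k3 = f(0.360000, -0.670861) = 0.487363
  k4 = f(0.480000, -0.610612) = 0.336777
  y ← -0.727579 + (0.24/6)·(k1 + 2k2 + 2k3 + k4) = -0.613011
y(0.48) ≈ -0.6130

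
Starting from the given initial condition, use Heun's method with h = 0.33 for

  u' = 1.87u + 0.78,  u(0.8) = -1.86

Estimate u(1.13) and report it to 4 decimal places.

-3.0251

Heun: k1 = f(s_n, u_n); k2 = f(s_n + h, u_n + h·k1); u_{n+1} = u_n + (h/2)·(k1 + k2).
s=0.800000, u=-1.860000:
  k1 = f(0.800000, -1.860000) = -2.698200
  k2 = f(1.130000, -2.750406) = -4.363259
  u ← -1.860000 + (0.33/2)·(-2.698200 + (-4.363259)) = -3.025141
u(1.13) ≈ -3.0251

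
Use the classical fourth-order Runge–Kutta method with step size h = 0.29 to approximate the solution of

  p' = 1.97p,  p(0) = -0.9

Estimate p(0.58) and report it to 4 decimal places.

RK4: k1 = f(x_n, p_n); k2 = f(x_n + h/2, p_n + (h/2)·k1); k3 = f(x_n + h/2, p_n + (h/2)·k2); k4 = f(x_n + h, p_n + h·k3); p_{n+1} = p_n + (h/6)·(k1 + 2k2 + 2k3 + k4).
x=0.000000, p=-0.900000:
  k1 = f(0.000000, -0.900000) = -1.773000
  k2 = f(0.145000, -1.157085) = -2.279457
  k3 = f(0.145000, -1.230521) = -2.424127
  k4 = f(0.290000, -1.602997) = -3.157904
  p ← -0.900000 + (0.29/6)·(k1 + 2k2 + 2k3 + k4) = -1.593007
x=0.290000, p=-1.593007:
  k1 = f(0.290000, -1.593007) = -3.138223
  k2 = f(0.435000, -2.048049) = -4.034657
  k3 = f(0.435000, -2.178032) = -4.290723
  k4 = f(0.580000, -2.837317) = -5.589514
  p ← -1.593007 + (0.29/6)·(k1 + 2k2 + 2k3 + k4) = -2.819634
p(0.58) ≈ -2.8196

-2.8196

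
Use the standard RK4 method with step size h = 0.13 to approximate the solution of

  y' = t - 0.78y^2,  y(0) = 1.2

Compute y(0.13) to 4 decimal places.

RK4: k1 = f(t_n, y_n); k2 = f(t_n + h/2, y_n + (h/2)·k1); k3 = f(t_n + h/2, y_n + (h/2)·k2); k4 = f(t_n + h, y_n + h·k3); y_{n+1} = y_n + (h/6)·(k1 + 2k2 + 2k3 + k4).
t=0.000000, y=1.200000:
  k1 = f(0.000000, 1.200000) = -1.123200
  k2 = f(0.065000, 1.126992) = -0.925687
  k3 = f(0.065000, 1.139830) = -0.948386
  k4 = f(0.130000, 1.076710) = -0.774257
  y ← 1.200000 + (0.13/6)·(k1 + 2k2 + 2k3 + k4) = 1.077679
y(0.13) ≈ 1.0777

1.0777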